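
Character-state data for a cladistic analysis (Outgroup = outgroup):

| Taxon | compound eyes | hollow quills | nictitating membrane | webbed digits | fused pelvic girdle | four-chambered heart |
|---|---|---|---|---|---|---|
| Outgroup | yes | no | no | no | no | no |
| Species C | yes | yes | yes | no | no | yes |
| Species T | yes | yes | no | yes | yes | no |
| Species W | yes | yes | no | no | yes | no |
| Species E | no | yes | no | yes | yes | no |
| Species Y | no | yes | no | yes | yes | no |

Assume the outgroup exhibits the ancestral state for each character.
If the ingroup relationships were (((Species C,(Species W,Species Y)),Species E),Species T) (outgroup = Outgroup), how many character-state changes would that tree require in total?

Map each character onto (((Species C,(Species W,Species Y)),Species E),Species T) (rooted by Outgroup) and count the minimum state changes it requires (Fitch parsimony):
compound eyes: 2; hollow quills: 1; nictitating membrane: 1; webbed digits: 3; fused pelvic girdle: 2; four-chambered heart: 1.
Total tree length = 10.

10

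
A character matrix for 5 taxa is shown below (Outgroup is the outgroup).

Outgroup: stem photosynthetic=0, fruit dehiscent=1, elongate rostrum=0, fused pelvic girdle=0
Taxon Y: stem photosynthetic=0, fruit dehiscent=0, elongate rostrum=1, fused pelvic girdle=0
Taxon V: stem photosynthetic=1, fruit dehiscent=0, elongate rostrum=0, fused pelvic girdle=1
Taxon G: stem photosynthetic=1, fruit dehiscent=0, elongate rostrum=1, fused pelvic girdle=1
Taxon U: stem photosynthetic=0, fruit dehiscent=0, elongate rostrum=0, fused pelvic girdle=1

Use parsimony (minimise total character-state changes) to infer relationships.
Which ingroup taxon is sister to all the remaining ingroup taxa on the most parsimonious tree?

Taxon Y

Character polarity is set by the outgroup: the derived state is whichever differs from the outgroup's state, so for fruit dehiscent the derived state is '0', and for the remaining characters it is '1'.
stem photosynthetic (derived state '1') is shared by Taxon G and Taxon V — a synapomorphy uniting that clade.
All ingroup taxa share the derived state '0' for fruit dehiscent; it defines the ingroup but does not resolve relationships within it.
elongate rostrum (state '1') occurs in Taxon G and Taxon Y but conflicts with the nesting implied by the other characters — most parsimoniously interpreted as homoplasy.
fused pelvic girdle (derived state '1') is shared by Taxon G, Taxon U, and Taxon V — a synapomorphy uniting that clade.
Most parsimonious ingroup topology: (Taxon Y,((Taxon V,Taxon G),Taxon U)).
Taxon Y is sister to the clade containing all other ingroup taxa, so it is the earliest-diverging (most basal) ingroup lineage.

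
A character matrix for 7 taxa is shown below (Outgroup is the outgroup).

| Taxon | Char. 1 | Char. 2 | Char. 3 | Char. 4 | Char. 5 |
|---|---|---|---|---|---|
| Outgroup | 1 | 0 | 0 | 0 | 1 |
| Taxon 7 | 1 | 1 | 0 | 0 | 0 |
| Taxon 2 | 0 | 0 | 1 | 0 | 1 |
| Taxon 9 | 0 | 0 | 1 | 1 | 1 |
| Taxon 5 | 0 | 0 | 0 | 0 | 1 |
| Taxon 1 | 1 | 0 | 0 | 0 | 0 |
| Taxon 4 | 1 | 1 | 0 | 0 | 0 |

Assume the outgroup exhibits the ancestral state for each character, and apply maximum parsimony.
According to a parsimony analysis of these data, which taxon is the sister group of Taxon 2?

Character polarity is set by the outgroup: the derived state is whichever differs from the outgroup's state, so for Char. 1, Char. 5 the derived state is '0', and for the remaining characters it is '1'.
Char. 1 (derived state '0') is shared by Taxon 2, Taxon 5, and Taxon 9 — a synapomorphy uniting that clade.
Only Taxon 4 and Taxon 7 show the derived state '1' for Char. 2, supporting them as a clade.
Char. 3 (derived state '1') is shared by Taxon 2 and Taxon 9 — a synapomorphy uniting that clade.
Char. 4: derived state '1' in Taxon 9 only — an autapomorphy, so it tells us nothing about relationships among taxa.
Only Taxon 1, Taxon 4, and Taxon 7 show the derived state '0' for Char. 5, supporting them as a clade.
Most parsimonious ingroup topology: (((Taxon 7,Taxon 4),Taxon 1),((Taxon 2,Taxon 9),Taxon 5)).
Taxon 2 and Taxon 9 form a cherry on this tree, so they are sister taxa.

Taxon 9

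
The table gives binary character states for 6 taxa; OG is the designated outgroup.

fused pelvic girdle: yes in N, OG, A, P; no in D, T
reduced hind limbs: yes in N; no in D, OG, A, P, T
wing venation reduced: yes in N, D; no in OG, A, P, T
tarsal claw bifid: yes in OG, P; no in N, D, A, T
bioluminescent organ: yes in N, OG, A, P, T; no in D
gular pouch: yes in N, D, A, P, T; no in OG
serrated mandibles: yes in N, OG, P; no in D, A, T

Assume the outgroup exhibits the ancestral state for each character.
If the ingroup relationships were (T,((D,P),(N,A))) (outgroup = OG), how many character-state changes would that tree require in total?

Map each character onto (T,((D,P),(N,A))) (rooted by OG) and count the minimum state changes it requires (Fitch parsimony):
fused pelvic girdle: 2; reduced hind limbs: 1; wing venation reduced: 2; tarsal claw bifid: 2; bioluminescent organ: 1; gular pouch: 1; serrated mandibles: 3.
Total tree length = 12.

12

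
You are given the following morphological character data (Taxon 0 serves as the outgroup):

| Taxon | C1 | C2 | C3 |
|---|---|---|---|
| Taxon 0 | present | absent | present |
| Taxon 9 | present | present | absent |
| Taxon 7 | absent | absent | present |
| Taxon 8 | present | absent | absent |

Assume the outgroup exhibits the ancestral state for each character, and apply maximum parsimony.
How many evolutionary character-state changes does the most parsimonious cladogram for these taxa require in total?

Character polarity is set by the outgroup: the derived state is whichever differs from the outgroup's state, so for C1, C3 the derived state is 'absent', and for the remaining characters it is 'present'.
C1: derived state 'absent' in Taxon 7 only — an autapomorphy, so it tells us nothing about relationships among taxa.
C2: derived state 'present' in Taxon 9 only — an autapomorphy, so it tells us nothing about relationships among taxa.
C3 (derived state 'absent') is shared by Taxon 8 and Taxon 9 — a synapomorphy uniting that clade.
Most parsimonious ingroup topology: (Taxon 7,(Taxon 8,Taxon 9)).
Changes per character on this tree: C1: 1; C2: 1; C3: 1.
Total = 3.

3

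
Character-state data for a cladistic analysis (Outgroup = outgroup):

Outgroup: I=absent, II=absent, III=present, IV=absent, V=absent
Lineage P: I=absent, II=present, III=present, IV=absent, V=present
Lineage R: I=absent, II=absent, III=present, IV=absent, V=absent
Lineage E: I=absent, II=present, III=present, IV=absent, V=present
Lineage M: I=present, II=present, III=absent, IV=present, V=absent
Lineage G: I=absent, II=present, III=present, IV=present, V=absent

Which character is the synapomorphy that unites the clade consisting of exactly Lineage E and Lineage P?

V

Character polarity is set by the outgroup: the derived state is whichever differs from the outgroup's state, so for III the derived state is 'absent', and for the remaining characters it is 'present'.
I: derived state 'present' in Lineage M only — an autapomorphy, so it tells us nothing about relationships among taxa.
II (derived state 'present') is shared by Lineage E, Lineage G, Lineage M, and Lineage P — a synapomorphy uniting that clade.
III: derived state 'absent' in Lineage M only — an autapomorphy, so it tells us nothing about relationships among taxa.
IV (derived state 'present') is shared by Lineage G and Lineage M — a synapomorphy uniting that clade.
Only Lineage E and Lineage P show the derived state 'present' for V, supporting them as a clade.
Most parsimonious ingroup topology: (((Lineage P,Lineage E),(Lineage M,Lineage G)),Lineage R).
The clade {Lineage E, Lineage P} is supported by V: its derived state 'present' occurs in exactly those taxa and in no other taxon (including the outgroup).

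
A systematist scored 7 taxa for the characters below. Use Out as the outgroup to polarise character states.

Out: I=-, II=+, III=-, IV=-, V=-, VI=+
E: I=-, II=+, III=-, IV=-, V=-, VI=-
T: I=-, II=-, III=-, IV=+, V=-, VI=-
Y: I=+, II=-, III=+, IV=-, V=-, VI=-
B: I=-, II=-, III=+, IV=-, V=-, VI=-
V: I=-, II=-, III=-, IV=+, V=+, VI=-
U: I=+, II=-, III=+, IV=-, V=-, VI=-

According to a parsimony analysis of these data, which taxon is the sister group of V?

T

Character polarity is set by the outgroup: the derived state is whichever differs from the outgroup's state, so for II, VI the derived state is '-', and for the remaining characters it is '+'.
Only U and Y show the derived state '+' for I, supporting them as a clade.
II: derived state '-' in B, T, U, V, and Y only — synapomorphy for {B, T, U, V, Y}.
III (derived state '+') is shared by B, U, and Y — a synapomorphy uniting that clade.
Only T and V show the derived state '+' for IV, supporting them as a clade.
V (derived state '+') is unique to V (autapomorphy; uninformative for grouping).
VI (derived state '-') is shared by all ingroup taxa — unites the whole ingroup.
Most parsimonious ingroup topology: (E,((T,V),((Y,U),B))).
V and T form a cherry on this tree, so they are sister taxa.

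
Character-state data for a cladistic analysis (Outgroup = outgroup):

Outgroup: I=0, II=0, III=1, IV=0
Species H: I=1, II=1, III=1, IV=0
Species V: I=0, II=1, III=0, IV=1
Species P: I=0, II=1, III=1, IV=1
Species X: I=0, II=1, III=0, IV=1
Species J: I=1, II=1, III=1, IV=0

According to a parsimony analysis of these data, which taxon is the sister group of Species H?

Species J

Character polarity is set by the outgroup: the derived state is whichever differs from the outgroup's state, so for III the derived state is '0', and for the remaining characters it is '1'.
I: derived state '1' in Species H and Species J only — synapomorphy for {Species H, Species J}.
All ingroup taxa share the derived state '1' for II; it defines the ingroup but does not resolve relationships within it.
III (derived state '0') is shared by Species V and Species X — a synapomorphy uniting that clade.
Only Species P, Species V, and Species X show the derived state '1' for IV, supporting them as a clade.
Most parsimonious ingroup topology: ((Species H,Species J),((Species V,Species X),Species P)).
Species H and Species J form a cherry on this tree, so they are sister taxa.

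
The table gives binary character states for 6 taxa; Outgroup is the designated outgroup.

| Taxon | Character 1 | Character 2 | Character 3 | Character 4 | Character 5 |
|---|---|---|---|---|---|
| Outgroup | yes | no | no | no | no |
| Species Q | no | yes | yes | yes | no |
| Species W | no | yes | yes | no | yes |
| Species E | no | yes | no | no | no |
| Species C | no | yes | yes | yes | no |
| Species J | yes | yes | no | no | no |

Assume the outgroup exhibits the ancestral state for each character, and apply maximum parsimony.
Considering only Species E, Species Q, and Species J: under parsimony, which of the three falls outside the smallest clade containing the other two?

Character polarity is set by the outgroup: the derived state is whichever differs from the outgroup's state, so for Character 1 the derived state is 'no', and for the remaining characters it is 'yes'.
Character 1: derived state 'no' in Species C, Species E, Species Q, and Species W only — synapomorphy for {Species C, Species E, Species Q, Species W}.
Character 2 (derived state 'yes') is shared by all ingroup taxa — unites the whole ingroup.
Character 3 (derived state 'yes') is shared by Species C, Species Q, and Species W — a synapomorphy uniting that clade.
Only Species C and Species Q show the derived state 'yes' for Character 4, supporting them as a clade.
Character 5 (derived state 'yes') is unique to Species W (autapomorphy; uninformative for grouping).
Most parsimonious ingroup topology: ((((Species Q,Species C),Species W),Species E),Species J).
Species Q and Species E share a more recent common ancestor with each other than either does with Species J, so Species J is the least closely related of the three.

Species J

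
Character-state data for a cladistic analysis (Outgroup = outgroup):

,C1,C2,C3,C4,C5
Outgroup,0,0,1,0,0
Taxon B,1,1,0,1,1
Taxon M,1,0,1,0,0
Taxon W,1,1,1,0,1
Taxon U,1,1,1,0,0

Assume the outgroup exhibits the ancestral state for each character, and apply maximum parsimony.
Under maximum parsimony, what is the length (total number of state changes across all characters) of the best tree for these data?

5

Character polarity is set by the outgroup: the derived state is whichever differs from the outgroup's state, so for C3 the derived state is '0', and for the remaining characters it is '1'.
All ingroup taxa share the derived state '1' for C1; it defines the ingroup but does not resolve relationships within it.
C2 (derived state '1') is shared by Taxon B, Taxon U, and Taxon W — a synapomorphy uniting that clade.
C3: derived state '0' in Taxon B only — an autapomorphy, so it tells us nothing about relationships among taxa.
C4: derived state '1' in Taxon B only — an autapomorphy, so it tells us nothing about relationships among taxa.
Only Taxon B and Taxon W show the derived state '1' for C5, supporting them as a clade.
Most parsimonious ingroup topology: (((Taxon B,Taxon W),Taxon U),Taxon M).
Changes per character on this tree: C1: 1; C2: 1; C3: 1; C4: 1; C5: 1.
Total = 5.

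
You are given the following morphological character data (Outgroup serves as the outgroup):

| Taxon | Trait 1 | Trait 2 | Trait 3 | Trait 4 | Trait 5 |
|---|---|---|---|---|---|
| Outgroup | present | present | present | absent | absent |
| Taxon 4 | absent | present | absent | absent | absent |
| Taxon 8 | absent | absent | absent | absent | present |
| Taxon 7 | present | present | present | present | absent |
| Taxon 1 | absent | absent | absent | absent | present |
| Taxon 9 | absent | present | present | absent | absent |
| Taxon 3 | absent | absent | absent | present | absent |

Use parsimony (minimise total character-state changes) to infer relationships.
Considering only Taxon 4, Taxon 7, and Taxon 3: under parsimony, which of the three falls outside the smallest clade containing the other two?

Taxon 7

Character polarity is set by the outgroup: the derived state is whichever differs from the outgroup's state, so for Trait 1, Trait 2, Trait 3 the derived state is 'absent', and for the remaining characters it is 'present'.
Trait 1: derived state 'absent' in Taxon 1, Taxon 3, Taxon 4, Taxon 8, and Taxon 9 only — synapomorphy for {Taxon 1, Taxon 3, Taxon 4, Taxon 8, Taxon 9}.
Only Taxon 1, Taxon 3, and Taxon 8 show the derived state 'absent' for Trait 2, supporting them as a clade.
Only Taxon 1, Taxon 3, Taxon 4, and Taxon 8 show the derived state 'absent' for Trait 3, supporting them as a clade.
Trait 4 (state 'present') occurs in Taxon 3 and Taxon 7 but conflicts with the nesting implied by the other characters — most parsimoniously interpreted as homoplasy.
Only Taxon 1 and Taxon 8 show the derived state 'present' for Trait 5, supporting them as a clade.
Most parsimonious ingroup topology: (((Taxon 4,(Taxon 3,(Taxon 8,Taxon 1))),Taxon 9),Taxon 7).
Taxon 4 and Taxon 3 share a more recent common ancestor with each other than either does with Taxon 7, so Taxon 7 is the least closely related of the three.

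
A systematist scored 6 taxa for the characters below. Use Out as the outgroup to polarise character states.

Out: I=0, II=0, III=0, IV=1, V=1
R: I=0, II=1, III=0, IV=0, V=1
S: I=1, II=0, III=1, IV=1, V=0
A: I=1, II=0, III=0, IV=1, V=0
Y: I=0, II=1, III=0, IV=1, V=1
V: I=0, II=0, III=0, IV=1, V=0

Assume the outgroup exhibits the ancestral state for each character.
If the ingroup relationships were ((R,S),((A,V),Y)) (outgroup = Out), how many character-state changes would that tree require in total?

Map each character onto ((R,S),((A,V),Y)) (rooted by Out) and count the minimum state changes it requires (Fitch parsimony):
I: 2; II: 2; III: 1; IV: 1; V: 2.
Total tree length = 8.

8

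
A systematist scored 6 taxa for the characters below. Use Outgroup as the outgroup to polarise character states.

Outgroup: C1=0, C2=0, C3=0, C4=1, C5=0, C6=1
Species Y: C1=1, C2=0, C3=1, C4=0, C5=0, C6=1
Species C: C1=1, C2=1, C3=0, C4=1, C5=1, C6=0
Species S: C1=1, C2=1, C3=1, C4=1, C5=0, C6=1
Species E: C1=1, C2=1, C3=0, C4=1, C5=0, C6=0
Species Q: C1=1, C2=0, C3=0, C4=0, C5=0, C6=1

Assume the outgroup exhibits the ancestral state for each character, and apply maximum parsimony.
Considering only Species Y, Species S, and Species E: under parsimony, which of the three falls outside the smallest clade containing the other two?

Species Y

Character polarity is set by the outgroup: the derived state is whichever differs from the outgroup's state, so for C4, C6 the derived state is '0', and for the remaining characters it is '1'.
C1 (derived state '1') is shared by all ingroup taxa — unites the whole ingroup.
C2 (derived state '1') is shared by Species C, Species E, and Species S — a synapomorphy uniting that clade.
C3 groups Species S and Species Y, which is incompatible with the clades supported by the remaining characters; treating it as convergent (homoplasy) costs fewer steps than any alternative tree.
Only Species Q and Species Y show the derived state '0' for C4, supporting them as a clade.
C5: derived state '1' in Species C only — an autapomorphy, so it tells us nothing about relationships among taxa.
Only Species C and Species E show the derived state '0' for C6, supporting them as a clade.
Most parsimonious ingroup topology: ((Species Y,Species Q),((Species C,Species E),Species S)).
Species S and Species E share a more recent common ancestor with each other than either does with Species Y, so Species Y is the least closely related of the three.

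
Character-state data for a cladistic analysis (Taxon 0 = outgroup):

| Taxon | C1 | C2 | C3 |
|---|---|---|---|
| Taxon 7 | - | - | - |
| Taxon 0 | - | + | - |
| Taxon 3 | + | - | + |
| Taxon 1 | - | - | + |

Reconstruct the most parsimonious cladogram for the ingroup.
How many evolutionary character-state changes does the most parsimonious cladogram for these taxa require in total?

Character polarity is set by the outgroup: the derived state is whichever differs from the outgroup's state, so for C2 the derived state is '-', and for the remaining characters it is '+'.
C1 (derived state '+') is unique to Taxon 3 (autapomorphy; uninformative for grouping).
C2 (derived state '-') is shared by all ingroup taxa — unites the whole ingroup.
C3 (derived state '+') is shared by Taxon 1 and Taxon 3 — a synapomorphy uniting that clade.
Most parsimonious ingroup topology: ((Taxon 3,Taxon 1),Taxon 7).
Changes per character on this tree: C1: 1; C2: 1; C3: 1.
Total = 3.

3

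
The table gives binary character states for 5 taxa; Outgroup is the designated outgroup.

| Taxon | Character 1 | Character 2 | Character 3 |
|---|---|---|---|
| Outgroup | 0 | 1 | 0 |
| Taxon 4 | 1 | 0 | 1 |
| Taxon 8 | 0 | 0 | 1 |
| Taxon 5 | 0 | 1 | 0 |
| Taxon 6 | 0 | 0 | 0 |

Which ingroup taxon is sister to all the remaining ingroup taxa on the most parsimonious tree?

Taxon 5

Character polarity is set by the outgroup: the derived state is whichever differs from the outgroup's state, so for Character 2 the derived state is '0', and for the remaining characters it is '1'.
Character 1: derived state '1' in Taxon 4 only — an autapomorphy, so it tells us nothing about relationships among taxa.
Character 2: derived state '0' in Taxon 4, Taxon 6, and Taxon 8 only — synapomorphy for {Taxon 4, Taxon 6, Taxon 8}.
Only Taxon 4 and Taxon 8 show the derived state '1' for Character 3, supporting them as a clade.
Most parsimonious ingroup topology: (((Taxon 4,Taxon 8),Taxon 6),Taxon 5).
Taxon 5 is sister to the clade containing all other ingroup taxa, so it is the earliest-diverging (most basal) ingroup lineage.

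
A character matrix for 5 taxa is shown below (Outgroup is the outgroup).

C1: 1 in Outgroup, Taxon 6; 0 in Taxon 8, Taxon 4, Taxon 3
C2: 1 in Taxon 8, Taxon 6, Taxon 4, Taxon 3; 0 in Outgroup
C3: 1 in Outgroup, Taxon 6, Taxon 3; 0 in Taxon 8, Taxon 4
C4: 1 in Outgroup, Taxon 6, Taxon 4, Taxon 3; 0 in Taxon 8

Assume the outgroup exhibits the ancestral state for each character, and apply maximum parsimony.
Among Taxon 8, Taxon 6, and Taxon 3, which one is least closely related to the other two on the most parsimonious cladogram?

Character polarity is set by the outgroup: the derived state is whichever differs from the outgroup's state, so for C1, C3, C4 the derived state is '0', and for the remaining characters it is '1'.
C1 (derived state '0') is shared by Taxon 3, Taxon 4, and Taxon 8 — a synapomorphy uniting that clade.
All ingroup taxa share the derived state '1' for C2; it defines the ingroup but does not resolve relationships within it.
C3: derived state '0' in Taxon 4 and Taxon 8 only — synapomorphy for {Taxon 4, Taxon 8}.
C4 (derived state '0') is unique to Taxon 8 (autapomorphy; uninformative for grouping).
Most parsimonious ingroup topology: (((Taxon 8,Taxon 4),Taxon 3),Taxon 6).
Taxon 8 and Taxon 3 share a more recent common ancestor with each other than either does with Taxon 6, so Taxon 6 is the least closely related of the three.

Taxon 6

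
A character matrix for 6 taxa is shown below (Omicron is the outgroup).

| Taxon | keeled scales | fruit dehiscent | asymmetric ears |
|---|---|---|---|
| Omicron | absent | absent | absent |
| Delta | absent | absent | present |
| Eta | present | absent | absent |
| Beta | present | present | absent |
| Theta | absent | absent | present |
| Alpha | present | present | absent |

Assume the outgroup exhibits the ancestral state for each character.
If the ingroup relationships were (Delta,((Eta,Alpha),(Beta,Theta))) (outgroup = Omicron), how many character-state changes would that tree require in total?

6

Map each character onto (Delta,((Eta,Alpha),(Beta,Theta))) (rooted by Omicron) and count the minimum state changes it requires (Fitch parsimony):
keeled scales: 2; fruit dehiscent: 2; asymmetric ears: 2.
Total tree length = 6.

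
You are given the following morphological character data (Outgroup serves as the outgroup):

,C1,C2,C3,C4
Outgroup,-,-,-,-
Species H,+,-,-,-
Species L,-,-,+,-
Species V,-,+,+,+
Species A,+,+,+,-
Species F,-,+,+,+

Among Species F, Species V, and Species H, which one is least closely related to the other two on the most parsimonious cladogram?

Species H

The outgroup has state '-' for every character, so '+' is the derived state throughout.
C1 (state '+') occurs in Species A and Species H but conflicts with the nesting implied by the other characters — most parsimoniously interpreted as homoplasy.
Only Species A, Species F, and Species V show the derived state '+' for C2, supporting them as a clade.
Only Species A, Species F, Species L, and Species V show the derived state '+' for C3, supporting them as a clade.
Only Species F and Species V show the derived state '+' for C4, supporting them as a clade.
Most parsimonious ingroup topology: (Species H,(Species L,((Species V,Species F),Species A))).
Species F and Species V share a more recent common ancestor with each other than either does with Species H, so Species H is the least closely related of the three.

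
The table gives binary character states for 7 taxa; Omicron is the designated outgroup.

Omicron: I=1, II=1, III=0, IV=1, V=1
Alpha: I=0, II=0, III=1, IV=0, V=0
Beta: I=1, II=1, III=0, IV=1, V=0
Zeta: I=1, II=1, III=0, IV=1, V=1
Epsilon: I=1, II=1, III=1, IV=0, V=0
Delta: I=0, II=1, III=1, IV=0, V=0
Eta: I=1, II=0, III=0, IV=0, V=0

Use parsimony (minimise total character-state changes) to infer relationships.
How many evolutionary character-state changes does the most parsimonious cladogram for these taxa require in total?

6

Character polarity is set by the outgroup: the derived state is whichever differs from the outgroup's state, so for I, II, IV, V the derived state is '0', and for the remaining characters it is '1'.
Only Alpha and Delta show the derived state '0' for I, supporting them as a clade.
II (state '0') occurs in Alpha and Eta but conflicts with the nesting implied by the other characters — most parsimoniously interpreted as homoplasy.
III (derived state '1') is shared by Alpha, Delta, and Epsilon — a synapomorphy uniting that clade.
IV (derived state '0') is shared by Alpha, Delta, Epsilon, and Eta — a synapomorphy uniting that clade.
V (derived state '0') is shared by Alpha, Beta, Delta, Epsilon, and Eta — a synapomorphy uniting that clade.
Most parsimonious ingroup topology: (((((Alpha,Delta),Epsilon),Eta),Beta),Zeta).
Changes per character on this tree: I: 1; II: 2; III: 1; IV: 1; V: 1.
Total = 6.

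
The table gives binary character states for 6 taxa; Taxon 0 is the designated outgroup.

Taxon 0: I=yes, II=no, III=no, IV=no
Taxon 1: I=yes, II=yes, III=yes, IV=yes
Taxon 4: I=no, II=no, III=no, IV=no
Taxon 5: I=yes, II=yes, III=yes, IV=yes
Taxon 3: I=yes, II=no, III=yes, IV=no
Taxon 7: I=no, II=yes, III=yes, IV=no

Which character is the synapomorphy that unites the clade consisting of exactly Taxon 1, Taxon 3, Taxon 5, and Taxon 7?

Character polarity is set by the outgroup: the derived state is whichever differs from the outgroup's state, so for I the derived state is 'no', and for the remaining characters it is 'yes'.
I (state 'no') occurs in Taxon 4 and Taxon 7 but conflicts with the nesting implied by the other characters — most parsimoniously interpreted as homoplasy.
II: derived state 'yes' in Taxon 1, Taxon 5, and Taxon 7 only — synapomorphy for {Taxon 1, Taxon 5, Taxon 7}.
III (derived state 'yes') is shared by Taxon 1, Taxon 3, Taxon 5, and Taxon 7 — a synapomorphy uniting that clade.
IV: derived state 'yes' in Taxon 1 and Taxon 5 only — synapomorphy for {Taxon 1, Taxon 5}.
Most parsimonious ingroup topology: ((((Taxon 1,Taxon 5),Taxon 7),Taxon 3),Taxon 4).
The clade {Taxon 1, Taxon 3, Taxon 5, Taxon 7} is supported by III: its derived state 'yes' occurs in exactly those taxa and in no other taxon (including the outgroup).

III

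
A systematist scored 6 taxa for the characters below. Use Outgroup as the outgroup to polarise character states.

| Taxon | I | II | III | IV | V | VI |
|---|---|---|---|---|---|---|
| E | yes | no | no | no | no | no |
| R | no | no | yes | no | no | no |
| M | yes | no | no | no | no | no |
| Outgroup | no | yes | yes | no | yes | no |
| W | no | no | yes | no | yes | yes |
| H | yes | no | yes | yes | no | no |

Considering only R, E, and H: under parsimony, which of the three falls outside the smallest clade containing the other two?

Character polarity is set by the outgroup: the derived state is whichever differs from the outgroup's state, so for II, III, V the derived state is 'no', and for the remaining characters it is 'yes'.
I (derived state 'yes') is shared by E, H, and M — a synapomorphy uniting that clade.
II (derived state 'no') is shared by all ingroup taxa — unites the whole ingroup.
III (derived state 'no') is shared by E and M — a synapomorphy uniting that clade.
IV (derived state 'yes') is unique to H (autapomorphy; uninformative for grouping).
Only E, H, M, and R show the derived state 'no' for V, supporting them as a clade.
VI: derived state 'yes' in W only — an autapomorphy, so it tells us nothing about relationships among taxa.
Most parsimonious ingroup topology: ((((E,M),H),R),W).
E and H share a more recent common ancestor with each other than either does with R, so R is the least closely related of the three.

R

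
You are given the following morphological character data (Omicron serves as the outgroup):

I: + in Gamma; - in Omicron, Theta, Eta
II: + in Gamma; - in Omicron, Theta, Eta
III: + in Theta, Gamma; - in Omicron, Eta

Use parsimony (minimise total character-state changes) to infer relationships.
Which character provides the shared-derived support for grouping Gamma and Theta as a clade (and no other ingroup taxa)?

III

The outgroup has state '-' for every character, so '+' is the derived state throughout.
I: derived state '+' in Gamma only — an autapomorphy, so it tells us nothing about relationships among taxa.
II: derived state '+' in Gamma only — an autapomorphy, so it tells us nothing about relationships among taxa.
III: derived state '+' in Gamma and Theta only — synapomorphy for {Gamma, Theta}.
Most parsimonious ingroup topology: ((Theta,Gamma),Eta).
The clade {Gamma, Theta} is supported by III: its derived state '+' occurs in exactly those taxa and in no other taxon (including the outgroup).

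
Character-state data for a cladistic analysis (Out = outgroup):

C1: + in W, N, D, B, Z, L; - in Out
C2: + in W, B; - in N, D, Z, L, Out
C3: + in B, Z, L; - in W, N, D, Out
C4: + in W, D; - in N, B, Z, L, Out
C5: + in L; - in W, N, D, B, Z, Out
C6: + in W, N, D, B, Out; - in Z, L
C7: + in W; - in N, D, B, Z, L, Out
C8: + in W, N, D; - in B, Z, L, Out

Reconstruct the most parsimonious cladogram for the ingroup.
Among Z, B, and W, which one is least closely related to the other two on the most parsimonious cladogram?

W

Character polarity is set by the outgroup: the derived state is whichever differs from the outgroup's state, so for C6 the derived state is '-', and for the remaining characters it is '+'.
All ingroup taxa share the derived state '+' for C1; it defines the ingroup but does not resolve relationships within it.
C2 groups B and W, which is incompatible with the clades supported by the remaining characters; treating it as convergent (homoplasy) costs fewer steps than any alternative tree.
C3: derived state '+' in B, L, and Z only — synapomorphy for {B, L, Z}.
C4: derived state '+' in D and W only — synapomorphy for {D, W}.
C5: derived state '+' in L only — an autapomorphy, so it tells us nothing about relationships among taxa.
C6: derived state '-' in L and Z only — synapomorphy for {L, Z}.
C7 (derived state '+') is unique to W (autapomorphy; uninformative for grouping).
Only D, N, and W show the derived state '+' for C8, supporting them as a clade.
Most parsimonious ingroup topology: (((W,D),N),(B,(Z,L))).
B and Z share a more recent common ancestor with each other than either does with W, so W is the least closely related of the three.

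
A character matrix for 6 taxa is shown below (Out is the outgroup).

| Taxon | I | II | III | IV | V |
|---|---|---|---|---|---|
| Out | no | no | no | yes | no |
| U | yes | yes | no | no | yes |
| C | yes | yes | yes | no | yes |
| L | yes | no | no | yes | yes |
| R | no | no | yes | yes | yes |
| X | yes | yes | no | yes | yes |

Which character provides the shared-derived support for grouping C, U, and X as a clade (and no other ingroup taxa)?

II

Character polarity is set by the outgroup: the derived state is whichever differs from the outgroup's state, so for IV the derived state is 'no', and for the remaining characters it is 'yes'.
I: derived state 'yes' in C, L, U, and X only — synapomorphy for {C, L, U, X}.
II: derived state 'yes' in C, U, and X only — synapomorphy for {C, U, X}.
III (state 'yes') occurs in C and R but conflicts with the nesting implied by the other characters — most parsimoniously interpreted as homoplasy.
Only C and U show the derived state 'no' for IV, supporting them as a clade.
All ingroup taxa share the derived state 'yes' for V; it defines the ingroup but does not resolve relationships within it.
Most parsimonious ingroup topology: ((((U,C),X),L),R).
The clade {C, U, X} is supported by II: its derived state 'yes' occurs in exactly those taxa and in no other taxon (including the outgroup).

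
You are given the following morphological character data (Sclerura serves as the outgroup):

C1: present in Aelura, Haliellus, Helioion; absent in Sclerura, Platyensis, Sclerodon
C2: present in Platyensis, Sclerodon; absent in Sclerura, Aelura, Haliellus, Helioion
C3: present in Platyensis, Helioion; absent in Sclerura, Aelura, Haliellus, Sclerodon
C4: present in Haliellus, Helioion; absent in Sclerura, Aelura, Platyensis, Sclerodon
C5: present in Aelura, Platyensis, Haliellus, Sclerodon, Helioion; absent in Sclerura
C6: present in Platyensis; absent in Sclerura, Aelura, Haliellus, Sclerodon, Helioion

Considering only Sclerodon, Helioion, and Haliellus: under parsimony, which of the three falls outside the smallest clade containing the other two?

The outgroup has state 'absent' for every character, so 'present' is the derived state throughout.
C1 (derived state 'present') is shared by Aelura, Haliellus, and Helioion — a synapomorphy uniting that clade.
Only Platyensis and Sclerodon show the derived state 'present' for C2, supporting them as a clade.
C3 (state 'present') occurs in Helioion and Platyensis but conflicts with the nesting implied by the other characters — most parsimoniously interpreted as homoplasy.
C4: derived state 'present' in Haliellus and Helioion only — synapomorphy for {Haliellus, Helioion}.
All ingroup taxa share the derived state 'present' for C5; it defines the ingroup but does not resolve relationships within it.
C6 (derived state 'present') is unique to Platyensis (autapomorphy; uninformative for grouping).
Most parsimonious ingroup topology: ((Aelura,(Haliellus,Helioion)),(Platyensis,Sclerodon)).
Haliellus and Helioion share a more recent common ancestor with each other than either does with Sclerodon, so Sclerodon is the least closely related of the three.

Sclerodon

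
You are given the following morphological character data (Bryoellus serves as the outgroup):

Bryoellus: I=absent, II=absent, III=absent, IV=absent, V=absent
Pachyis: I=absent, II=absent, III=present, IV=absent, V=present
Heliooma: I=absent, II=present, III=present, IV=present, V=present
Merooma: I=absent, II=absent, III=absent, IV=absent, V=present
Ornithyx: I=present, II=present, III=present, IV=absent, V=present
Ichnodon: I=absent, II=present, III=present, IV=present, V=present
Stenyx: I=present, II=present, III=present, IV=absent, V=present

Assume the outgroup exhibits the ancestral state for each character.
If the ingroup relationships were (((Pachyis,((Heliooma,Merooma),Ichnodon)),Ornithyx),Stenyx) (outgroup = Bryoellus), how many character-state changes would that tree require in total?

Map each character onto (((Pachyis,((Heliooma,Merooma),Ichnodon)),Ornithyx),Stenyx) (rooted by Bryoellus) and count the minimum state changes it requires (Fitch parsimony):
I: 2; II: 3; III: 2; IV: 2; V: 1.
Total tree length = 10.

10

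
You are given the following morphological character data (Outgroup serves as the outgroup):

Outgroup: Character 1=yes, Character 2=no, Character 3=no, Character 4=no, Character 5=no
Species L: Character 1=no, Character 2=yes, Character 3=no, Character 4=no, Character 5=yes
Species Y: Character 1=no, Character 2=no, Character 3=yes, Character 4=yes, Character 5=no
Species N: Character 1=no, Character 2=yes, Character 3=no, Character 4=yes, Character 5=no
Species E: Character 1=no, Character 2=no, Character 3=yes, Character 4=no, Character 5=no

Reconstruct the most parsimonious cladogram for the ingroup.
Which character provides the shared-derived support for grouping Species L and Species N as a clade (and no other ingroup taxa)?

Character polarity is set by the outgroup: the derived state is whichever differs from the outgroup's state, so for Character 1 the derived state is 'no', and for the remaining characters it is 'yes'.
All ingroup taxa share the derived state 'no' for Character 1; it defines the ingroup but does not resolve relationships within it.
Only Species L and Species N show the derived state 'yes' for Character 2, supporting them as a clade.
Character 3: derived state 'yes' in Species E and Species Y only — synapomorphy for {Species E, Species Y}.
Character 4 groups Species N and Species Y, which is incompatible with the clades supported by the remaining characters; treating it as convergent (homoplasy) costs fewer steps than any alternative tree.
Character 5 (derived state 'yes') is unique to Species L (autapomorphy; uninformative for grouping).
Most parsimonious ingroup topology: ((Species L,Species N),(Species Y,Species E)).
The clade {Species L, Species N} is supported by Character 2: its derived state 'yes' occurs in exactly those taxa and in no other taxon (including the outgroup).

Character 2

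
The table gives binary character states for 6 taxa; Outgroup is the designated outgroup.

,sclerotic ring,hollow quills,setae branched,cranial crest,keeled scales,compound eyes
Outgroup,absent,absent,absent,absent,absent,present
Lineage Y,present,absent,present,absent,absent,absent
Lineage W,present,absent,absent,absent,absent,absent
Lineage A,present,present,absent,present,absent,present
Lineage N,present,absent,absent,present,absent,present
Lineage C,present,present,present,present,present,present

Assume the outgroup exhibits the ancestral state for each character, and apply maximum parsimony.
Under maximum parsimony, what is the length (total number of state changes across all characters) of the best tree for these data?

7

Character polarity is set by the outgroup: the derived state is whichever differs from the outgroup's state, so for compound eyes the derived state is 'absent', and for the remaining characters it is 'present'.
sclerotic ring (derived state 'present') is shared by all ingroup taxa — unites the whole ingroup.
hollow quills (derived state 'present') is shared by Lineage A and Lineage C — a synapomorphy uniting that clade.
setae branched (state 'present') occurs in Lineage C and Lineage Y but conflicts with the nesting implied by the other characters — most parsimoniously interpreted as homoplasy.
cranial crest (derived state 'present') is shared by Lineage A, Lineage C, and Lineage N — a synapomorphy uniting that clade.
keeled scales: derived state 'present' in Lineage C only — an autapomorphy, so it tells us nothing about relationships among taxa.
Only Lineage W and Lineage Y show the derived state 'absent' for compound eyes, supporting them as a clade.
Most parsimonious ingroup topology: ((Lineage Y,Lineage W),((Lineage A,Lineage C),Lineage N)).
Changes per character on this tree: sclerotic ring: 1; hollow quills: 1; setae branched: 2; cranial crest: 1; keeled scales: 1; compound eyes: 1.
Total = 7.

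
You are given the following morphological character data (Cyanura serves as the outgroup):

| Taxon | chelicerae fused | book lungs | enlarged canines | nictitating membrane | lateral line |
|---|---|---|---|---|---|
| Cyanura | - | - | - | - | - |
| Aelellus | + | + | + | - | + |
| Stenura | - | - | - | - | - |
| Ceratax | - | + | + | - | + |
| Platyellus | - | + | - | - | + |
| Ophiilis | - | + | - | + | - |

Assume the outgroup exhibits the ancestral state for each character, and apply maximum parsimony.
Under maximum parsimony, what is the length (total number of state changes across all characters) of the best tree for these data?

The outgroup has state '-' for every character, so '+' is the derived state throughout.
chelicerae fused (derived state '+') is unique to Aelellus (autapomorphy; uninformative for grouping).
book lungs (derived state '+') is shared by Aelellus, Ceratax, Ophiilis, and Platyellus — a synapomorphy uniting that clade.
enlarged canines (derived state '+') is shared by Aelellus and Ceratax — a synapomorphy uniting that clade.
nictitating membrane: derived state '+' in Ophiilis only — an autapomorphy, so it tells us nothing about relationships among taxa.
lateral line (derived state '+') is shared by Aelellus, Ceratax, and Platyellus — a synapomorphy uniting that clade.
Most parsimonious ingroup topology: ((((Aelellus,Ceratax),Platyellus),Ophiilis),Stenura).
Changes per character on this tree: chelicerae fused: 1; book lungs: 1; enlarged canines: 1; nictitating membrane: 1; lateral line: 1.
Total = 5.

5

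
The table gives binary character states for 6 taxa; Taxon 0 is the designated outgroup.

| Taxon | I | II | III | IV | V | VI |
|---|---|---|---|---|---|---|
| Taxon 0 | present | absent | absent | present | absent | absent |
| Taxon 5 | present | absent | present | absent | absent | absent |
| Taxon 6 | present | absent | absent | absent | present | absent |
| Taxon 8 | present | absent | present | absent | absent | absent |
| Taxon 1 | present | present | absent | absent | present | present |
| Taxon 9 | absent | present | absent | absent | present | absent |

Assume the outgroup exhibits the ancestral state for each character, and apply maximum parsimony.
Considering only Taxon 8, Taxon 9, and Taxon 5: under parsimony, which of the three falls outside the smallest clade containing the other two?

Character polarity is set by the outgroup: the derived state is whichever differs from the outgroup's state, so for I, IV the derived state is 'absent', and for the remaining characters it is 'present'.
I (derived state 'absent') is unique to Taxon 9 (autapomorphy; uninformative for grouping).
Only Taxon 1 and Taxon 9 show the derived state 'present' for II, supporting them as a clade.
III: derived state 'present' in Taxon 5 and Taxon 8 only — synapomorphy for {Taxon 5, Taxon 8}.
IV (derived state 'absent') is shared by all ingroup taxa — unites the whole ingroup.
V: derived state 'present' in Taxon 1, Taxon 6, and Taxon 9 only — synapomorphy for {Taxon 1, Taxon 6, Taxon 9}.
VI: derived state 'present' in Taxon 1 only — an autapomorphy, so it tells us nothing about relationships among taxa.
Most parsimonious ingroup topology: ((Taxon 5,Taxon 8),(Taxon 6,(Taxon 1,Taxon 9))).
Taxon 8 and Taxon 5 share a more recent common ancestor with each other than either does with Taxon 9, so Taxon 9 is the least closely related of the three.

Taxon 9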